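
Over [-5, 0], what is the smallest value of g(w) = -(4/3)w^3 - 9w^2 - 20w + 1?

1

The derivative is -4w^2 - 18w - 20, which vanishes at w = -5/2 and w = -2.
Evaluating at the critical points and endpoints: g(-5) = 128/3; g(-5/2) = 187/12; g(-2) = 47/3; g(0) = 1.
Hence the absolute minimum is 1 at w = 0.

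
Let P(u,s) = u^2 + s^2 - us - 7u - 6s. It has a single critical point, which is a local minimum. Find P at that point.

-127/3

∂P/∂u = 2u - s - 7 = 0 and ∂P/∂s = -u + 2s - 6 = 0, so (u, s) = (20/3, 19/3).
The Hessian has P_{uu} = 2, P_{ss} = 2, P_{us} = -1, giving D = 3 > 0 with P_{uu} > 0, so the point is a local minimum.
P(20/3, 19/3) = -127/3.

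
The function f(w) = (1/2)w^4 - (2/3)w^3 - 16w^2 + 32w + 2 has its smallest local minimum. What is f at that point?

-634/3

Critical points: f'(w) = 2w^3 - 2w^2 - 32w + 32 vanishes at w = -4, 1, 4.
Second-derivative test with f''(w) = 6w^2 - 4w - 32: f''(-4) = 80 > 0 ⇒ local minimum; f''(1) = -30 < 0 ⇒ local maximum; f''(4) = 48 > 0 ⇒ local minimum.
Thus f has its smallest local minimum at w = -4, with value -634/3.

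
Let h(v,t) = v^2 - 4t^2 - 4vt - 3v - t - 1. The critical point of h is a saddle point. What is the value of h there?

-55/32

∂h/∂v = 2v - 4t - 3 = 0 and ∂h/∂t = -4v - 8t - 1 = 0, so (v, t) = (5/8, -7/16).
The Hessian has h_{vv} = 2, h_{tt} = -8, h_{vt} = -4, giving D = -32 < 0, so the point is a saddle point.
h(5/8, -7/16) = -55/32.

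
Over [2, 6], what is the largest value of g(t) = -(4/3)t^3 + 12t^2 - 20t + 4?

Differentiating, g'(t) = -4t^2 + 24t - 20; whose only zero in [2, 6] is t = 5.
Candidates: g(2) = 4/3; g(5) = 112/3; g(6) = 28.
The maximum over the interval is 112/3, attained at t = 5.

112/3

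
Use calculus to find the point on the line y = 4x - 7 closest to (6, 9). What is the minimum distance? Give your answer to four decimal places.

Minimize D(x)^2 = (x - 6)^2 + (4x - 16)^2.
d/dx[D^2] = 2(x - 6) + 2·4·(4x - 16) = 0 ⇒ x = 70/17.
Then y = 161/17 and the distance is √(64/17) ≈ 1.9403.

1.9403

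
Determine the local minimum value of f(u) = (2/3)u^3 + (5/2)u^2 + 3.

3

f'(u) = 2u^2 + 5u. Setting f'(u) = 0 gives u ∈ {-5/2, 0}.
Second-derivative test with f''(u) = 4u + 5: f''(-5/2) = -5 < 0 ⇒ local maximum; f''(0) = 5 > 0 ⇒ local minimum.
So the local minimum value is f(0) = 3.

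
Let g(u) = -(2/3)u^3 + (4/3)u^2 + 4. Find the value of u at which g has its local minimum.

g'(u) = -2u^2 + (8/3)u = 0 at u = 0, 4/3.
g''(u) = -4u + 8/3. g''(0) = 8/3 > 0 ⇒ local minimum; g''(4/3) = -8/3 < 0 ⇒ local maximum.
Thus g has its local minimum at u = 0, with value 4.

0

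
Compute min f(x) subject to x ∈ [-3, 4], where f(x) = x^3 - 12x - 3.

-19

The derivative is 3x^2 - 12, which vanishes at x = -2 and x = 2.
Evaluating at the critical points and endpoints: f(-3) = 6; f(-2) = 13; f(2) = -19; f(4) = 13.
The minimum over the interval is -19, attained at x = 2.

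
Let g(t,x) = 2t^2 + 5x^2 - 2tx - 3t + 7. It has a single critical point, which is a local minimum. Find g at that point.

∂g/∂t = 4t - 2x - 3 = 0 and ∂g/∂x = -2t + 10x = 0, so (t, x) = (5/6, 1/6).
The Hessian has g_{tt} = 4, g_{xx} = 10, g_{tx} = -2, giving D = 36 > 0 with g_{tt} > 0, so the point is a local minimum.
g(5/6, 1/6) = 23/4.

23/4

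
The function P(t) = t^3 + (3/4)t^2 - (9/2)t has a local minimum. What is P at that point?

-11/4

Critical points: P'(t) = 3t^2 + (3/2)t - 9/2 vanishes at t = -3/2, 1.
Second-derivative test with P''(t) = 6t + 3/2: P''(-3/2) = -15/2 < 0 ⇒ local maximum; P''(1) = 15/2 > 0 ⇒ local minimum.
Thus P has its local minimum at t = 1, with value -11/4.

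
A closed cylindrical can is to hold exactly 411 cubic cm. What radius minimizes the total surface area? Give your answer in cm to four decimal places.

With radius r and height h, πr²h = 411 so h = 411/(πr²), and S(r) = 2πr² + 2πrh = 2πr² + 2·411/r.
S'(r) = 4πr − 2·411/r² = 0 ⇒ r³ = 411/(2π), so r ≈ 4.0292 and h = 2r ≈ 8.0584.
S''(r) = 4π + 4·411/r³ > 0, so this is the minimum; S ≈ 306.0148.

4.0292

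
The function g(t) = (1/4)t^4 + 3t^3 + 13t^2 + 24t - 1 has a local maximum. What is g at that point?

-67/4

g'(t) = t^3 + 9t^2 + 26t + 24 = 0 at t = -4, -3, -2.
Since g''(t) = 3t^2 + 18t + 26, we get g''(-4) = 2 > 0 ⇒ local minimum; g''(-3) = -1 < 0 ⇒ local maximum; g''(-2) = 2 > 0 ⇒ local minimum.
Thus g has its local maximum at t = -3, with value -67/4.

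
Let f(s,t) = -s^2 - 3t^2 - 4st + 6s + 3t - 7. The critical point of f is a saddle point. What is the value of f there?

-73/4

∂f/∂s = -2s - 4t + 6 = 0 and ∂f/∂t = -4s - 6t + 3 = 0, so (s, t) = (-6, 9/2).
The Hessian has f_{ss} = -2, f_{tt} = -6, f_{st} = -4, giving D = -4 < 0, so the point is a saddle point.
f(-6, 9/2) = -73/4.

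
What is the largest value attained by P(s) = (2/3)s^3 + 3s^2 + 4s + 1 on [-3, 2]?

79/3

Differentiating, P'(s) = 2s^2 + 6s + 4; which vanishes at s = -2 and s = -1.
Evaluating at the critical points and endpoints: P(-3) = -2, P(-2) = -1/3, P(-1) = -2/3, P(2) = 79/3.
Hence the absolute maximum is 79/3 at s = 2.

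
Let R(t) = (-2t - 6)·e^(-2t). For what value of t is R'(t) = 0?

-5/2

Differentiating with the product rule gives R'(t) = (4t + 10)·e^(-2t). Since e^(-2t) > 0, the only critical point is t = -5/2.
R''(-5/2) has the same sign as 4 > 0, so this is a local minimum.
R(-5/2) = (-1)·e^(5) ≈ -148.4132.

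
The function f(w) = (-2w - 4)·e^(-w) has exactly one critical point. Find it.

-1

Differentiating with the product rule gives f'(w) = (2w + 2)·e^(-w). Since e^(-w) > 0, the only critical point is w = -1.
f''(-1) has the same sign as 2 > 0, so this is a local minimum.
f(-1) = (-2)·e^(1) ≈ -5.4366.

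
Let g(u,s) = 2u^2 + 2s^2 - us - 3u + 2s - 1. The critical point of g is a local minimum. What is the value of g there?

-7/3

∂g/∂u = 4u - s - 3 = 0 and ∂g/∂s = -u + 4s + 2 = 0, so (u, s) = (2/3, -1/3).
The Hessian has g_{uu} = 4, g_{ss} = 4, g_{us} = -1, giving D = 15 > 0 with g_{uu} > 0, so the point is a local minimum.
g(2/3, -1/3) = -7/3.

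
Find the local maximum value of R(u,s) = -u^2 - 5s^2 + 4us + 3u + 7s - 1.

∂R/∂u = -2u + 4s + 3 = 0 and ∂R/∂s = 4u - 10s + 7 = 0, so (u, s) = (29/2, 13/2).
The Hessian has R_{uu} = -2, R_{ss} = -10, R_{us} = 4, giving D = 4 > 0 with R_{uu} < 0, so the point is a local maximum.
R(29/2, 13/2) = 87/2.

87/2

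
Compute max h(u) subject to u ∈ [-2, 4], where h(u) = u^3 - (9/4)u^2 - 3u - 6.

The derivative is 3u^2 - (9/2)u - 3, which vanishes at u = -1/2 and u = 2.
Compare values at every candidate in [-2, 4]: h(-2) = -17,  h(-1/2) = -83/16,  h(2) = -13,  h(4) = 10.
The maximum over the interval is 10, attained at u = 4.

10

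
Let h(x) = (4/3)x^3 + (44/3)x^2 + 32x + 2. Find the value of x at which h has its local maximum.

-6

h'(x) = 4x^2 + (88/3)x + 32. Setting h'(x) = 0 gives x ∈ {-6, -4/3}.
Second-derivative test with h''(x) = 8x + 88/3: h''(-6) = -56/3 < 0 ⇒ local maximum; h''(-4/3) = 56/3 > 0 ⇒ local minimum.
So the local maximum value is h(-6) = 50.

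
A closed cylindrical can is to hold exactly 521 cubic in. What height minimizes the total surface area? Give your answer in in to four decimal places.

8.7213

With radius r and height h, πr²h = 521 so h = 521/(πr²), and S(r) = 2πr² + 2πrh = 2πr² + 2·521/r.
S'(r) = 4πr − 2·521/r² = 0 ⇒ r³ = 521/(2π), so r ≈ 4.3607 and h = 2r ≈ 8.7213.
S''(r) = 4π + 4·521/r³ > 0, so this is the minimum; S ≈ 358.4317.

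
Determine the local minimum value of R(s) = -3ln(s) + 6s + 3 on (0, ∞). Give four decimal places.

8.0794

R'(s) = -3/s + 6 = 0 gives s = 1/2.
R''(s) = 3/s², which is positive for s > 0, so this is a local minimum.
R(1/2) = -3·ln(1/2) + 3 + 3 ≈ 8.0794.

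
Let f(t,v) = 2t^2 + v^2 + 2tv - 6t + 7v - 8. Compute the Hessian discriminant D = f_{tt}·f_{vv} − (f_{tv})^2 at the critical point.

4

∂f/∂t = 4t + 2v - 6 = 0 and ∂f/∂v = 2t + 2v + 7 = 0, so (t, v) = (13/2, -10).
The Hessian has f_{tt} = 4, f_{vv} = 2, f_{tv} = 2, giving D = 4 > 0 with f_{tt} > 0, so the point is a local minimum.
D = (4)·(2) − (2)^2 = 4.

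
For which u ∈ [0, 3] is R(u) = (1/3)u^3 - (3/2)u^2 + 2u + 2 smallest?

The derivative is u^2 - 3u + 2, which vanishes at u = 1 and u = 2.
Compare values at every candidate in [0, 3]: R(0) = 2, R(1) = 17/6, R(2) = 8/3, R(3) = 7/2.
So the minimum is R(0) = 2.

0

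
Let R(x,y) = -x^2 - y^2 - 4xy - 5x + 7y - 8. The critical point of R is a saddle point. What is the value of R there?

-155/6

∂R/∂x = -2x - 4y - 5 = 0 and ∂R/∂y = -4x - 2y + 7 = 0, so (x, y) = (19/6, -17/6).
The Hessian has R_{xx} = -2, R_{yy} = -2, R_{xy} = -4, giving D = -12 < 0, so the point is a saddle point.
R(19/6, -17/6) = -155/6.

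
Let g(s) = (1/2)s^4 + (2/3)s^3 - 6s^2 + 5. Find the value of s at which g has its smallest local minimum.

-3

g'(s) = 2s^3 + 2s^2 - 12s = 0 at s = -3, 0, 2.
g''(s) = 6s^2 + 4s - 12. g''(-3) = 30 > 0 ⇒ local minimum; g''(0) = -12 < 0 ⇒ local maximum; g''(2) = 20 > 0 ⇒ local minimum.
So the smallest local minimum value is g(-3) = -53/2.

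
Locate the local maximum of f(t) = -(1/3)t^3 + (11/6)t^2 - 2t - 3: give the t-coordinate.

3

f'(t) = -t^2 + (11/3)t - 2. Setting f'(t) = 0 gives t ∈ {2/3, 3}.
Second-derivative test with f''(t) = -2t + 11/3: f''(2/3) = 7/3 > 0 ⇒ local minimum; f''(3) = -7/3 < 0 ⇒ local maximum.
So the local maximum value is f(3) = -3/2.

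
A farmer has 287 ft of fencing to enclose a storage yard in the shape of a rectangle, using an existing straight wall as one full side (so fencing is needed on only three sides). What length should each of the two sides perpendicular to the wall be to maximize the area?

287/4

Let the sides perpendicular to the wall have length x and the parallel side y, so 2x + y = 287 and the area is A = xy = x(287 − 2x).
A'(x) = 287 − 4x = 0 gives x = 287/4, and A''(x) = −4 < 0 confirms a maximum.
Then y = 287 − 2·287/4 = 287/2 and A = 82369/8.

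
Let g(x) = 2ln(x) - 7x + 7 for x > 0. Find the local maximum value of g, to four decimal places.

2.4945

g'(x) = 2/x − 7 = 0 gives x = 2/7.
g''(x) = -2/x², which is negative for x > 0, so this is a local maximum.
g(2/7) = 2·ln(2/7) - 2 + 7 ≈ 2.4945.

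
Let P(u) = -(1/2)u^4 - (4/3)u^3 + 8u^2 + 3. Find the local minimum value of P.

P'(u) = -2u^3 - 4u^2 + 16u. Setting P'(u) = 0 gives u ∈ {-4, 0, 2}.
Second-derivative test with P''(u) = -6u^2 - 8u + 16: P''(-4) = -48 < 0 ⇒ local maximum; P''(0) = 16 > 0 ⇒ local minimum; P''(2) = -24 < 0 ⇒ local maximum.
So the local minimum value is P(0) = 3.

3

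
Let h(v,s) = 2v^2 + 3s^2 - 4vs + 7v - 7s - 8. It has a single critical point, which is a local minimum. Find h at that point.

-113/8

∂h/∂v = 4v - 4s + 7 = 0 and ∂h/∂s = -4v + 6s - 7 = 0, so (v, s) = (-7/4, 0).
The Hessian has h_{vv} = 4, h_{ss} = 6, h_{vs} = -4, giving D = 8 > 0 with h_{vv} > 0, so the point is a local minimum.
h(-7/4, 0) = -113/8.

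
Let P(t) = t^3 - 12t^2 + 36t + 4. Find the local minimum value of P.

Critical points: P'(t) = 3t^2 - 24t + 36 vanishes at t = 2, 6.
P''(t) = 6t - 24. P''(2) = -12 < 0 ⇒ local maximum; P''(6) = 12 > 0 ⇒ local minimum.
Thus P has its local minimum at t = 6, with value 4.

4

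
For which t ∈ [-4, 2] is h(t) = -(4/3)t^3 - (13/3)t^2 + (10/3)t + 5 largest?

Differentiating, h'(t) = -4t^2 - (26/3)t + 10/3; which vanishes at t = -5/2 and t = 1/3.
Compare values at every candidate in [-4, 2]: h(-4) = 23/3, h(-5/2) = -115/12, h(1/3) = 452/81, h(2) = -49/3.
Hence the absolute maximum is 23/3 at t = -4.

-4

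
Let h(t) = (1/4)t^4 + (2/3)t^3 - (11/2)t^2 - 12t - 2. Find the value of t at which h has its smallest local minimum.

3

h'(t) = t^3 + 2t^2 - 11t - 12. Setting h'(t) = 0 gives t ∈ {-4, -1, 3}.
h''(t) = 3t^2 + 4t - 11. h''(-4) = 21 > 0 ⇒ local minimum; h''(-1) = -12 < 0 ⇒ local maximum; h''(3) = 28 > 0 ⇒ local minimum.
Thus h has its smallest local minimum at t = 3, with value -197/4.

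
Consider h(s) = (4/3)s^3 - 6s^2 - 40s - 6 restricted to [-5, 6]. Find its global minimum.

Differentiating, h'(s) = 4s^2 - 12s - 40; which vanishes at s = -2 and s = 5.
Compare values at every candidate in [-5, 6]: h(-5) = -368/3,  h(-2) = 118/3,  h(5) = -568/3,  h(6) = -174.
So the minimum is h(5) = -568/3.

-568/3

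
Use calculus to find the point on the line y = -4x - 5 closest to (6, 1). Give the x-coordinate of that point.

Minimize D(x)^2 = (x - 6)^2 + (-4x - 6)^2.
d/dx[D^2] = 2(x - 6) + 2·(-4)·(-4x - 6) = 0 ⇒ x = -18/17.
Then y = -13/17 and the distance is √(900/17) ≈ 7.2761.

-18/17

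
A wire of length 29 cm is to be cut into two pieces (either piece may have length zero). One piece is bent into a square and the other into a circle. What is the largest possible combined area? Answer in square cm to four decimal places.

66.9247

Let x be the length used for the square. Square side x/4; circle radius (29−x)/(2π).
A(x) = (x/4)² + π·((29−x)/(2π))² = x²/16 + (29−x)²/(4π) for 0 ≤ x ≤ 29. A'(x) = x/8 − (29−x)/(2π) = 0 gives x = 4·29/(π+4) ≈ 16.2429.
A'' > 0, so the interior critical point is a minimum; the maximum is at an endpoint. A(0) = 66.9247 and A(29) = 52.5625, so the largest area is 66.9247.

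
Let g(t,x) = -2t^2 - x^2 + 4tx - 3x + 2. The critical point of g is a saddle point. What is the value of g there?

∂g/∂t = -4t + 4x = 0 and ∂g/∂x = 4t - 2x - 3 = 0, so (t, x) = (3/2, 3/2).
The Hessian has g_{tt} = -4, g_{xx} = -2, g_{tx} = 4, giving D = -8 < 0, so the point is a saddle point.
g(3/2, 3/2) = -1/4.

-1/4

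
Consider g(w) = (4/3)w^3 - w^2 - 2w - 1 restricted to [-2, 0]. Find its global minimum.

-35/3

Differentiating, g'(w) = 4w^2 - 2w - 2; whose only zero in [-2, 0] is w = -1/2.
Compare values at every candidate in [-2, 0]: g(-2) = -35/3, g(-1/2) = -5/12, g(0) = -1.
So the minimum is g(-2) = -35/3.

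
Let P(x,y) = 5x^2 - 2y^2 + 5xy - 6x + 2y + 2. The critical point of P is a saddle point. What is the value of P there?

138/65

∂P/∂x = 10x + 5y - 6 = 0 and ∂P/∂y = 5x - 4y + 2 = 0, so (x, y) = (14/65, 10/13).
The Hessian has P_{xx} = 10, P_{yy} = -4, P_{xy} = 5, giving D = -65 < 0, so the point is a saddle point.
P(14/65, 10/13) = 138/65.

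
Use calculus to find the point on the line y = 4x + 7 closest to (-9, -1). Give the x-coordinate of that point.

-41/17

Minimize D(x)^2 = (x + 9)^2 + (4x + 8)^2.
d/dx[D^2] = 2(x + 9) + 2·4·(4x + 8) = 0 ⇒ x = -41/17.
Then y = -45/17 and the distance is √(784/17) ≈ 6.7910.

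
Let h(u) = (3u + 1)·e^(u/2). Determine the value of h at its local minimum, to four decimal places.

h'(u) = 3·e^(u/2) + (3u + 1)·(1/2)·e^(u/2) = ((3/2)u + 7/2)·e^(u/2). Since e^(u/2) > 0, the only critical point is u = -7/3.
h''(-7/3) has the same sign as 3/2 > 0, so this is a local minimum.
h(-7/3) = (-6)·e^(-7/6) ≈ -1.8684.

-1.8684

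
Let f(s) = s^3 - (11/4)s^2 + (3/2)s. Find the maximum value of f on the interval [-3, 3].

27/4

f'(s) = 3s^2 - (11/2)s + 3/2, which vanishes at s = 1/3 and s = 3/2.
Evaluating at the critical points and endpoints: f(-3) = -225/4, f(1/3) = 25/108, f(3/2) = -9/16, f(3) = 27/4.
Hence the absolute maximum is 27/4 at s = 3.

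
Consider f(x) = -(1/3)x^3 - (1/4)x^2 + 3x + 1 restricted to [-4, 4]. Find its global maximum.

19/3

f'(x) = -x^2 - (1/2)x + 3, which vanishes at x = -2 and x = 3/2.
Candidates: f(-4) = 19/3,  f(-2) = -10/3,  f(3/2) = 61/16,  f(4) = -37/3.
The maximum over the interval is 19/3, attained at x = -4.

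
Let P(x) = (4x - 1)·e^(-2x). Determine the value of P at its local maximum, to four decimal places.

Differentiating with the product rule gives P'(x) = (-8x + 6)·e^(-2x). Since e^(-2x) > 0, the only critical point is x = 3/4.
P''(3/4) has the same sign as -8 < 0, so this is a local maximum.
P(3/4) = (2)·e^(-3/2) ≈ 0.4463.

0.4463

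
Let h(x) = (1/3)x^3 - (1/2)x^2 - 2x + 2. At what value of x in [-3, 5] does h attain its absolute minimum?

-3

The derivative is x^2 - x - 2, which vanishes at x = -1 and x = 2.
Compare values at every candidate in [-3, 5]: h(-3) = -11/2, h(-1) = 19/6, h(2) = -4/3, h(5) = 127/6.
Hence the absolute minimum is -11/2 at x = -3.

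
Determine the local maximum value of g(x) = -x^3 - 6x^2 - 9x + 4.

g'(x) = -3x^2 - 12x - 9. Setting g'(x) = 0 gives x ∈ {-3, -1}.
g''(x) = -6x - 12. g''(-3) = 6 > 0 ⇒ local minimum; g''(-1) = -6 < 0 ⇒ local maximum.
So the local maximum value is g(-1) = 8.

8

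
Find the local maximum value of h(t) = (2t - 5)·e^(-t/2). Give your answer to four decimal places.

h'(t) = 2·e^(-t/2) + (2t - 5)·(-1/2)·e^(-t/2) = (-t + 9/2)·e^(-t/2). Since e^(-t/2) > 0, the only critical point is t = 9/2.
h''(9/2) has the same sign as -1 < 0, so this is a local maximum.
h(9/2) = (4)·e^(-9/4) ≈ 0.4216.

0.4216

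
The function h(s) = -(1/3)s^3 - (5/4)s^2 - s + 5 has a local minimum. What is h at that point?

h'(s) = -s^2 - (5/2)s - 1. Setting h'(s) = 0 gives s ∈ {-2, -1/2}.
Since h''(s) = -2s - 5/2, we get h''(-2) = 3/2 > 0 ⇒ local minimum; h''(-1/2) = -3/2 < 0 ⇒ local maximum.
So the local minimum value is h(-2) = 14/3.

14/3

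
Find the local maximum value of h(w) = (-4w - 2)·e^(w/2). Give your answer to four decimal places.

2.2920

By the product rule, h'(w) = (-2w - 5)·e^(w/2). Since e^(w/2) > 0, the only critical point is w = -5/2.
h''(-5/2) has the same sign as -2 < 0, so this is a local maximum.
h(-5/2) = (8)·e^(-5/4) ≈ 2.2920.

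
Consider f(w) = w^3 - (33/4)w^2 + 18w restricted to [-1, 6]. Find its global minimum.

-109/4

Differentiating, f'(w) = 3w^2 - (33/2)w + 18; which vanishes at w = 3/2 and w = 4.
Evaluating at the critical points and endpoints: f(-1) = -109/4, f(3/2) = 189/16, f(4) = 4, f(6) = 27.
So the minimum is f(-1) = -109/4.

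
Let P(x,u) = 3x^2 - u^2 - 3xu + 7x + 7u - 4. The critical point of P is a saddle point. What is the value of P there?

23/3

∂P/∂x = 6x - 3u + 7 = 0 and ∂P/∂u = -3x - 2u + 7 = 0, so (x, u) = (1/3, 3).
The Hessian has P_{xx} = 6, P_{uu} = -2, P_{xu} = -3, giving D = -21 < 0, so the point is a saddle point.
P(1/3, 3) = 23/3.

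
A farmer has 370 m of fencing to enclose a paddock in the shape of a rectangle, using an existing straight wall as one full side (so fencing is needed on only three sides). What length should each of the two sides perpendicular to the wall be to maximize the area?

Let the sides perpendicular to the wall have length x and the parallel side y, so 2x + y = 370 and the area is A = xy = x(370 − 2x).
A'(x) = 370 − 4x = 0 gives x = 185/2, and A''(x) = −4 < 0 confirms a maximum.
Then y = 370 − 2·185/2 = 185 and A = 34225/2.

185/2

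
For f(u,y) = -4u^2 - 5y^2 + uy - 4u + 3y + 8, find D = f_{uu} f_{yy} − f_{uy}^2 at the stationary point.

∂f/∂u = -8u + y - 4 = 0 and ∂f/∂y = u - 10y + 3 = 0, so (u, y) = (-37/79, 20/79).
The Hessian has f_{uu} = -8, f_{yy} = -10, f_{uy} = 1, giving D = 79 > 0 with f_{uu} < 0, so the point is a local maximum.
D = (-8)·(-10) − (1)^2 = 79.

79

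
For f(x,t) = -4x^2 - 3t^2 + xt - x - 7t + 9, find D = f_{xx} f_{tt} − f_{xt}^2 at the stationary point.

∂f/∂x = -8x + t - 1 = 0 and ∂f/∂t = x - 6t - 7 = 0, so (x, t) = (-13/47, -57/47).
The Hessian has f_{xx} = -8, f_{tt} = -6, f_{xt} = 1, giving D = 47 > 0 with f_{xx} < 0, so the point is a local maximum.
D = (-8)·(-6) − (1)^2 = 47.

47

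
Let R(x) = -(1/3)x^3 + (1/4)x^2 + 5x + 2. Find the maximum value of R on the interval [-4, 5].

Differentiating, R'(x) = -x^2 + (1/2)x + 5; which vanishes at x = -2 and x = 5/2.
Compare values at every candidate in [-4, 5]: R(-4) = 22/3; R(-2) = -13/3; R(5/2) = 521/48; R(5) = -101/12.
The maximum over the interval is 521/48, attained at x = 5/2.

521/48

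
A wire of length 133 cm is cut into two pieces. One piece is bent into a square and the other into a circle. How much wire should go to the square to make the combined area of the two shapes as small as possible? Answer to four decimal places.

Let x be the length used for the square. Square side x/4; circle radius (133−x)/(2π).
A(x) = (x/4)² + π·((133−x)/(2π))² = x²/16 + (133−x)²/(4π) for 0 ≤ x ≤ 133. A'(x) = x/8 − (133−x)/(2π) = 0 gives x = 4·133/(π+4) ≈ 74.4932.
A'' = 1/8 + 1/(2π) > 0, so this gives the minimum combined area; x ≈ 74.4932 cm to the square.

74.4932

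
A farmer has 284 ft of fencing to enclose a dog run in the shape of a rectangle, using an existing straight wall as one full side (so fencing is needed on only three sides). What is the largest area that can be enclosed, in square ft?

10082

Let the sides perpendicular to the wall have length x and the parallel side y, so 2x + y = 284 and the area is A = xy = x(284 − 2x).
A'(x) = 284 − 4x = 0 gives x = 71, and A''(x) = −4 < 0 confirms a maximum.
Then y = 284 − 2·71 = 142 and A = 10082.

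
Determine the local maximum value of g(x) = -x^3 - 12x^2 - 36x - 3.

Critical points: g'(x) = -3x^2 - 24x - 36 vanishes at x = -6, -2.
g''(x) = -6x - 24. g''(-6) = 12 > 0 ⇒ local minimum; g''(-2) = -12 < 0 ⇒ local maximum.
Thus g has its local maximum at x = -2, with value 29.

29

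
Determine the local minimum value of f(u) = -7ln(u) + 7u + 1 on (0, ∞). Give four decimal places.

8.0000

f'(u) = -7/u + 7 = 0 gives u = 1.
f''(u) = 7/u², which is positive for u > 0, so this is a local minimum.
f(1) = -7·ln(1) + 7 + 1 ≈ 8.0000.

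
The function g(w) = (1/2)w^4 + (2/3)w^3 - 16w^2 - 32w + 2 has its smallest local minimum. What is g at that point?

g'(w) = 2w^3 + 2w^2 - 32w - 32. Setting g'(w) = 0 gives w ∈ {-4, -1, 4}.
Since g''(w) = 6w^2 + 4w - 32, we get g''(-4) = 48 > 0 ⇒ local minimum; g''(-1) = -30 < 0 ⇒ local maximum; g''(4) = 80 > 0 ⇒ local minimum.
The smallest local minimum is g(4) = -634/3.

-634/3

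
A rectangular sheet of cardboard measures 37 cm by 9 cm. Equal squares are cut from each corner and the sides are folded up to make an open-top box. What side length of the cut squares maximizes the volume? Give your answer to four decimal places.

2.0964

With cut size x, the volume is V(x) = x(37 − 2x)(9 − 2x) for 0 < x < 4.5.
V'(x) = 12x^2 − 184x + 333. Setting V'(x) = 0 gives x ≈ 2.0964 (the root in (0, 4.5)).
V''(x) = 24x − 184 is negative there, so this is the maximum; V ≈ 330.6249.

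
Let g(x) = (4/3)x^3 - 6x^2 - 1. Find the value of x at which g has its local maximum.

g'(x) = 4x^2 - 12x = 0 at x = 0, 3.
Second-derivative test with g''(x) = 8x - 12: g''(0) = -12 < 0 ⇒ local maximum; g''(3) = 12 > 0 ⇒ local minimum.
So the local maximum value is g(0) = -1.

0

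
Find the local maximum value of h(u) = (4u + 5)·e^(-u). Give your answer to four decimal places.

By the product rule, h'(u) = (-4u - 1)·e^(-u). Since e^(-u) > 0, the only critical point is u = -1/4.
h''(-1/4) has the same sign as -4 < 0, so this is a local maximum.
h(-1/4) = (4)·e^(1/4) ≈ 5.1361.

5.1361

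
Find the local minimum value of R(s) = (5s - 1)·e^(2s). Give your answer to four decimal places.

-1.3720

R'(s) = 5·e^(2s) + (5s - 1)·2·e^(2s) = (10s + 3)·e^(2s). Since e^(2s) > 0, the only critical point is s = -3/10.
R''(-3/10) has the same sign as 10 > 0, so this is a local minimum.
R(-3/10) = (-5/2)·e^(-3/5) ≈ -1.3720.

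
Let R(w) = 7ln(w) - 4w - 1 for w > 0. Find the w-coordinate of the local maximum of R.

R'(w) = 7/w − 4 = 0 gives w = 7/4.
R''(w) = -7/w², which is negative for w > 0, so this is a local maximum.
R(7/4) = 7·ln(7/4) - 7 - 1 ≈ -4.0827.

7/4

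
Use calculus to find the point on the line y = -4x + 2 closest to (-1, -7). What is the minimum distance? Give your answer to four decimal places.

Minimize D(x)^2 = (x + 1)^2 + (-4x + 9)^2.
d/dx[D^2] = 2(x + 1) + 2·(-4)·(-4x + 9) = 0 ⇒ x = 35/17.
Then y = -106/17 and the distance is √(169/17) ≈ 3.1530.

3.1530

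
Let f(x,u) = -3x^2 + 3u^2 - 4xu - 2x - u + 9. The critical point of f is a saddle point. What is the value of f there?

∂f/∂x = -6x - 4u - 2 = 0 and ∂f/∂u = -4x + 6u - 1 = 0, so (x, u) = (-4/13, -1/26).
The Hessian has f_{xx} = -6, f_{uu} = 6, f_{xu} = -4, giving D = -52 < 0, so the point is a saddle point.
f(-4/13, -1/26) = 485/52.

485/52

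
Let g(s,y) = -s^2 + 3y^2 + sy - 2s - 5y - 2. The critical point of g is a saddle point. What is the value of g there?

-49/13

∂g/∂s = -2s + y - 2 = 0 and ∂g/∂y = s + 6y - 5 = 0, so (s, y) = (-7/13, 12/13).
The Hessian has g_{ss} = -2, g_{yy} = 6, g_{sy} = 1, giving D = -13 < 0, so the point is a saddle point.
g(-7/13, 12/13) = -49/13.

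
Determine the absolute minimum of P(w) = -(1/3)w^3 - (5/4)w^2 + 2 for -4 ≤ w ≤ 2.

The derivative is -w^2 - (5/2)w, which vanishes at w = -5/2 and w = 0.
Compare values at every candidate in [-4, 2]: P(-4) = 10/3,  P(-5/2) = -29/48,  P(0) = 2,  P(2) = -17/3.
The minimum over the interval is -17/3, attained at w = 2.

-17/3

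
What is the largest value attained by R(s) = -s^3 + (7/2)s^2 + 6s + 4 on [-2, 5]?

Differentiating, R'(s) = -3s^2 + 7s + 6; which vanishes at s = -2/3 and s = 3.
Compare values at every candidate in [-2, 5]: R(-2) = 14; R(-2/3) = 50/27; R(3) = 53/2; R(5) = -7/2.
Hence the absolute maximum is 53/2 at s = 3.

53/2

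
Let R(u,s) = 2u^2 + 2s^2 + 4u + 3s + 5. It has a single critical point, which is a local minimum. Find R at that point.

∂R/∂u = 4u + 4 = 0 and ∂R/∂s = 4s + 3 = 0, so (u, s) = (-1, -3/4).
The Hessian has R_{uu} = 4, R_{ss} = 4, R_{us} = 0, giving D = 16 > 0 with R_{uu} > 0, so the point is a local minimum.
R(-1, -3/4) = 15/8.

15/8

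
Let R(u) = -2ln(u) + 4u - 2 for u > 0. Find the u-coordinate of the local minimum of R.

R'(u) = -2/u + 4 = 0 gives u = 1/2.
R''(u) = 2/u², which is positive for u > 0, so this is a local minimum.
R(1/2) = -2·ln(1/2) + 2 - 2 ≈ 1.3863.

1/2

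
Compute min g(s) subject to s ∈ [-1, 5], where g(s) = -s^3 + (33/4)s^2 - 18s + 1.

-173/16

g'(s) = -3s^2 + (33/2)s - 18, which vanishes at s = 3/2 and s = 4.
Compare values at every candidate in [-1, 5]: g(-1) = 113/4, g(3/2) = -173/16, g(4) = -3, g(5) = -31/4.
The minimum over the interval is -173/16, attained at s = 3/2.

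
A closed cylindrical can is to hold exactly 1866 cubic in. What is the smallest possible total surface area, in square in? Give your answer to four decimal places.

839.0522

With radius r and height h, πr²h = 1866 so h = 1866/(πr²), and S(r) = 2πr² + 2πrh = 2πr² + 2·1866/r.
S'(r) = 4πr − 2·1866/r² = 0 ⇒ r³ = 1866/(2π), so r ≈ 6.6718 and h = 2r ≈ 13.3436.
S''(r) = 4π + 4·1866/r³ > 0, so this is the minimum; S ≈ 839.0522.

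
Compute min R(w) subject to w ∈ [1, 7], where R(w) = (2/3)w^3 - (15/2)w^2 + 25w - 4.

The derivative is 2w^2 - 15w + 25, which vanishes at w = 5/2 and w = 5.
Candidates: R(1) = 85/6; R(5/2) = 529/24; R(5) = 101/6; R(7) = 193/6.
So the minimum is R(1) = 85/6.

85/6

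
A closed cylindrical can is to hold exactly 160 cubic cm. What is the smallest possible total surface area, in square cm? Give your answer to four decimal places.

163.1528

With radius r and height h, πr²h = 160 so h = 160/(πr²), and S(r) = 2πr² + 2πrh = 2πr² + 2·160/r.
S'(r) = 4πr − 2·160/r² = 0 ⇒ r³ = 160/(2π), so r ≈ 2.9420 and h = 2r ≈ 5.8841.
S''(r) = 4π + 4·160/r³ > 0, so this is the minimum; S ≈ 163.1528.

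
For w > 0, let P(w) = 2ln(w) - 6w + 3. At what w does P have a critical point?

P'(w) = 2/w − 6 = 0 gives w = 1/3.
P''(w) = -2/w², which is negative for w > 0, so this is a local maximum.
P(1/3) = 2·ln(1/3) - 2 + 3 ≈ -1.1972.

1/3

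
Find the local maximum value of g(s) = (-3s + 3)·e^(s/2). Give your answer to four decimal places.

g'(s) = (-3)·e^(s/2) + (-3s + 3)·(1/2)·e^(s/2) = (-(3/2)s - 3/2)·e^(s/2). Since e^(s/2) > 0, the only critical point is s = -1.
g''(-1) has the same sign as -3/2 < 0, so this is a local maximum.
g(-1) = (6)·e^(-1/2) ≈ 3.6392.

3.6392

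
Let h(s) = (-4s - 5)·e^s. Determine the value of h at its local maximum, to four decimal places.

By the product rule, h'(s) = (-4s - 9)·e^s. Since e^s > 0, the only critical point is s = -9/4.
h''(-9/4) has the same sign as -4 < 0, so this is a local maximum.
h(-9/4) = (4)·e^(-9/4) ≈ 0.4216.

0.4216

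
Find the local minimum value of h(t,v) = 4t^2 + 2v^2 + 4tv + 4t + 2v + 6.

5

∂h/∂t = 8t + 4v + 4 = 0 and ∂h/∂v = 4t + 4v + 2 = 0, so (t, v) = (-1/2, 0).
The Hessian has h_{tt} = 8, h_{vv} = 4, h_{tv} = 4, giving D = 16 > 0 with h_{tt} > 0, so the point is a local minimum.
h(-1/2, 0) = 5.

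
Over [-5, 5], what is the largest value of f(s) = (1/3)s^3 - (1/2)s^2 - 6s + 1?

Differentiating, f'(s) = s^2 - s - 6; which vanishes at s = -2 and s = 3.
Compare values at every candidate in [-5, 5]: f(-5) = -139/6, f(-2) = 25/3, f(3) = -25/2, f(5) = 1/6.
So the maximum is f(-2) = 25/3.

25/3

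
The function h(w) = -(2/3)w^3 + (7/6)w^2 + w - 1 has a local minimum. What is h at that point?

h'(w) = -2w^2 + (7/3)w + 1 = 0 at w = -1/3, 3/2.
Since h''(w) = -4w + 7/3, we get h''(-1/3) = 11/3 > 0 ⇒ local minimum; h''(3/2) = -11/3 < 0 ⇒ local maximum.
The local minimum is h(-1/3) = -191/162.

-191/162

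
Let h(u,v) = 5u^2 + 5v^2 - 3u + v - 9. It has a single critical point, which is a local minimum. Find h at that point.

-19/2

∂h/∂u = 10u - 3 = 0 and ∂h/∂v = 10v + 1 = 0, so (u, v) = (3/10, -1/10).
The Hessian has h_{uu} = 10, h_{vv} = 10, h_{uv} = 0, giving D = 100 > 0 with h_{uu} > 0, so the point is a local minimum.
h(3/10, -1/10) = -19/2.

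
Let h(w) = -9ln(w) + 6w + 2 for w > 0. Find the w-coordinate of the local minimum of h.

h'(w) = -9/w + 6 = 0 gives w = 3/2.
h''(w) = 9/w², which is positive for w > 0, so this is a local minimum.
h(3/2) = -9·ln(3/2) + 9 + 2 ≈ 7.3508.

3/2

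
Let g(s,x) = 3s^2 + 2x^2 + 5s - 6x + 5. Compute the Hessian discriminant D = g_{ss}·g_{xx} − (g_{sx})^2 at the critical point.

∂g/∂s = 6s + 5 = 0 and ∂g/∂x = 4x - 6 = 0, so (s, x) = (-5/6, 3/2).
The Hessian has g_{ss} = 6, g_{xx} = 4, g_{sx} = 0, giving D = 24 > 0 with g_{ss} > 0, so the point is a local minimum.
D = (6)·(4) − (0)^2 = 24.

24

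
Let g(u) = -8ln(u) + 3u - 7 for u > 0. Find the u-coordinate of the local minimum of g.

8/3

g'(u) = -8/u + 3 = 0 gives u = 8/3.
g''(u) = 8/u², which is positive for u > 0, so this is a local minimum.
g(8/3) = -8·ln(8/3) + 8 - 7 ≈ -6.8466.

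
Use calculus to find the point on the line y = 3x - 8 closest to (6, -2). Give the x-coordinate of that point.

12/5

Minimize D(x)^2 = (x - 6)^2 + (3x - 6)^2.
d/dx[D^2] = 2(x - 6) + 2·3·(3x - 6) = 0 ⇒ x = 12/5.
Then y = -4/5 and the distance is √(72/5) ≈ 3.7947.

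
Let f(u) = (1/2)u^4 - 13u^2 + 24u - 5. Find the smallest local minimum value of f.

-181

Critical points: f'(u) = 2u^3 - 26u + 24 vanishes at u = -4, 1, 3.
f''(u) = 6u^2 - 26. f''(-4) = 70 > 0 ⇒ local minimum; f''(1) = -20 < 0 ⇒ local maximum; f''(3) = 28 > 0 ⇒ local minimum.
Thus f has its smallest local minimum at u = -4, with value -181.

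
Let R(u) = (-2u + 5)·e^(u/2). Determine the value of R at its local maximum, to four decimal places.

By the product rule, R'(u) = (-u + 1/2)·e^(u/2). Since e^(u/2) > 0, the only critical point is u = 1/2.
R''(1/2) has the same sign as -1 < 0, so this is a local maximum.
R(1/2) = (4)·e^(1/4) ≈ 5.1361.

5.1361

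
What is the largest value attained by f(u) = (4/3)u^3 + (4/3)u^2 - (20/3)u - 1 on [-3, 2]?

f'(u) = 4u^2 + (8/3)u - 20/3, which vanishes at u = -5/3 and u = 1.
Compare values at every candidate in [-3, 2]: f(-3) = -5, f(-5/3) = 619/81, f(1) = -5, f(2) = 5/3.
The maximum over the interval is 619/81, attained at u = -5/3.

619/81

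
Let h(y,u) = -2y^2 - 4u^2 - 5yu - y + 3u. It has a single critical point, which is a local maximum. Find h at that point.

∂h/∂y = -4y - 5u - 1 = 0 and ∂h/∂u = -5y - 8u + 3 = 0, so (y, u) = (-23/7, 17/7).
The Hessian has h_{yy} = -4, h_{uu} = -8, h_{yu} = -5, giving D = 7 > 0 with h_{yy} < 0, so the point is a local maximum.
h(-23/7, 17/7) = 37/7.

37/7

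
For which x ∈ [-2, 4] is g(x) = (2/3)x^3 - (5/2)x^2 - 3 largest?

4

g'(x) = 2x^2 - 5x, which vanishes at x = 0 and x = 5/2.
Candidates: g(-2) = -55/3,  g(0) = -3,  g(5/2) = -197/24,  g(4) = -1/3.
So the maximum is g(4) = -1/3.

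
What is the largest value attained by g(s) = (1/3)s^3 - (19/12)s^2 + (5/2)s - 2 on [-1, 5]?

Differentiating, g'(s) = s^2 - (19/6)s + 5/2; which vanishes at s = 3/2 and s = 5/3.
Compare values at every candidate in [-1, 5]: g(-1) = -77/12,  g(3/2) = -11/16,  g(5/3) = -223/324,  g(5) = 151/12.
Hence the absolute maximum is 151/12 at s = 5.

151/12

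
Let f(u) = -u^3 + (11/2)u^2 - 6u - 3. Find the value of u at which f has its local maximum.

f'(u) = -3u^2 + 11u - 6 = 0 at u = 2/3, 3.
Second-derivative test with f''(u) = -6u + 11: f''(2/3) = 7 > 0 ⇒ local minimum; f''(3) = -7 < 0 ⇒ local maximum.
The local maximum is f(3) = 3/2.

3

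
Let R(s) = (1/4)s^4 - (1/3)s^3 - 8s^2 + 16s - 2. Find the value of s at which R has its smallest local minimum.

Critical points: R'(s) = s^3 - s^2 - 16s + 16 vanishes at s = -4, 1, 4.
Second-derivative test with R''(s) = 3s^2 - 2s - 16: R''(-4) = 40 > 0 ⇒ local minimum; R''(1) = -15 < 0 ⇒ local maximum; R''(4) = 24 > 0 ⇒ local minimum.
The smallest local minimum is R(-4) = -326/3.

-4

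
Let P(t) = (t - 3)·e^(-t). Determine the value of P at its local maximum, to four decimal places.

P'(t) = 1·e^(-t) + (t - 3)·(-1)·e^(-t) = (-t + 4)·e^(-t). Since e^(-t) > 0, the only critical point is t = 4.
P''(4) has the same sign as -1 < 0, so this is a local maximum.
P(4) = (1)·e^(-4) ≈ 0.0183.

0.0183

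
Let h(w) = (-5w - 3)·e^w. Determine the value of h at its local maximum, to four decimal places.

1.0095

By the product rule, h'(w) = (-5w - 8)·e^w. Since e^w > 0, the only critical point is w = -8/5.
h''(-8/5) has the same sign as -5 < 0, so this is a local maximum.
h(-8/5) = (5)·e^(-8/5) ≈ 1.0095.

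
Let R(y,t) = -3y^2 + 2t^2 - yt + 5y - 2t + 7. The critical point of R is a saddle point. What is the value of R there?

203/25

∂R/∂y = -6y - t + 5 = 0 and ∂R/∂t = -y + 4t - 2 = 0, so (y, t) = (18/25, 17/25).
The Hessian has R_{yy} = -6, R_{tt} = 4, R_{yt} = -1, giving D = -25 < 0, so the point is a saddle point.
R(18/25, 17/25) = 203/25.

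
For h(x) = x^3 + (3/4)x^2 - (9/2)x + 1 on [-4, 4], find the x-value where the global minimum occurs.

Differentiating, h'(x) = 3x^2 + (3/2)x - 9/2; which vanishes at x = -3/2 and x = 1.
Evaluating at the critical points and endpoints: h(-4) = -33, h(-3/2) = 97/16, h(1) = -7/4, h(4) = 59.
The minimum over the interval is -33, attained at x = -4.

-4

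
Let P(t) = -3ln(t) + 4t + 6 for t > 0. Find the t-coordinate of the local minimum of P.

3/4

P'(t) = -3/t + 4 = 0 gives t = 3/4.
P''(t) = 3/t², which is positive for t > 0, so this is a local minimum.
P(3/4) = -3·ln(3/4) + 3 + 6 ≈ 9.8630.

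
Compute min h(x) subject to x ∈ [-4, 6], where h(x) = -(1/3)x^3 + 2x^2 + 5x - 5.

-23/3

Differentiating, h'(x) = -x^2 + 4x + 5; which vanishes at x = -1 and x = 5.
Evaluating at the critical points and endpoints: h(-4) = 85/3; h(-1) = -23/3; h(5) = 85/3; h(6) = 25.
Hence the absolute minimum is -23/3 at x = -1.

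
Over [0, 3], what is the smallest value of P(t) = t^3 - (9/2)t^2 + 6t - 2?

-2

The derivative is 3t^2 - 9t + 6, which vanishes at t = 1 and t = 2.
Evaluating at the critical points and endpoints: P(0) = -2,  P(1) = 1/2,  P(2) = 0,  P(3) = 5/2.
Hence the absolute minimum is -2 at t = 0.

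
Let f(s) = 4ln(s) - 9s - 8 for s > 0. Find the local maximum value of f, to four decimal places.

-15.2437

f'(s) = 4/s − 9 = 0 gives s = 4/9.
f''(s) = -4/s², which is negative for s > 0, so this is a local maximum.
f(4/9) = 4·ln(4/9) - 4 - 8 ≈ -15.2437.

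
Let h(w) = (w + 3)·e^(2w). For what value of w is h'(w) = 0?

h'(w) = 1·e^(2w) + (w + 3)·2·e^(2w) = (2w + 7)·e^(2w). Since e^(2w) > 0, the only critical point is w = -7/2.
h''(-7/2) has the same sign as 2 > 0, so this is a local minimum.
h(-7/2) = (-1/2)·e^(-7) ≈ -0.0005.

-7/2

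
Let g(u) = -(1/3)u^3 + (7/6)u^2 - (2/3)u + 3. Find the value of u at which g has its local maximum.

g'(u) = -u^2 + (7/3)u - 2/3. Setting g'(u) = 0 gives u ∈ {1/3, 2}.
g''(u) = -2u + 7/3. g''(1/3) = 5/3 > 0 ⇒ local minimum; g''(2) = -5/3 < 0 ⇒ local maximum.
Thus g has its local maximum at u = 2, with value 11/3.

2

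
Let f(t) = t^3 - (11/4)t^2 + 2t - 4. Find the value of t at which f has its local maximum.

Critical points: f'(t) = 3t^2 - (11/2)t + 2 vanishes at t = 1/2, 4/3.
f''(t) = 6t - 11/2. f''(1/2) = -5/2 < 0 ⇒ local maximum; f''(4/3) = 5/2 > 0 ⇒ local minimum.
Thus f has its local maximum at t = 1/2, with value -57/16.

1/2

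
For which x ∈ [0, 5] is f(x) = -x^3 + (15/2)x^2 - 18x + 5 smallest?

5

Differentiating, f'(x) = -3x^2 + 15x - 18; which vanishes at x = 2 and x = 3.
Compare values at every candidate in [0, 5]: f(0) = 5; f(2) = -9; f(3) = -17/2; f(5) = -45/2.
The minimum over the interval is -45/2, attained at x = 5.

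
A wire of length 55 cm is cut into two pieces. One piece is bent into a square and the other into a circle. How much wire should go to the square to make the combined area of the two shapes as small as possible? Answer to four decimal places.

30.8055

Let x be the length used for the square. Square side x/4; circle radius (55−x)/(2π).
A(x) = (x/4)² + π·((55−x)/(2π))² = x²/16 + (55−x)²/(4π) for 0 ≤ x ≤ 55. A'(x) = x/8 − (55−x)/(2π) = 0 gives x = 4·55/(π+4) ≈ 30.8055.
A'' = 1/8 + 1/(2π) > 0, so this gives the minimum combined area; x ≈ 30.8055 cm to the square.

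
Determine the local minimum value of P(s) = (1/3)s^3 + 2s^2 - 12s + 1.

-37/3

P'(s) = s^2 + 4s - 12 = 0 at s = -6, 2.
Since P''(s) = 2s + 4, we get P''(-6) = -8 < 0 ⇒ local maximum; P''(2) = 8 > 0 ⇒ local minimum.
Thus P has its local minimum at s = 2, with value -37/3.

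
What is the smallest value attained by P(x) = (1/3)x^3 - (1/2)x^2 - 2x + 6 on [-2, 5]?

Differentiating, P'(x) = x^2 - x - 2; which vanishes at x = -1 and x = 2.
Evaluating at the critical points and endpoints: P(-2) = 16/3; P(-1) = 43/6; P(2) = 8/3; P(5) = 151/6.
The minimum over the interval is 8/3, attained at x = 2.

8/3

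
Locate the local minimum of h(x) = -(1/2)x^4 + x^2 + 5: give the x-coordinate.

h'(x) = -2x^3 + 2x = 0 at x = -1, 0, 1.
Second-derivative test with h''(x) = -6x^2 + 2: h''(-1) = -4 < 0 ⇒ local maximum; h''(0) = 2 > 0 ⇒ local minimum; h''(1) = -4 < 0 ⇒ local maximum.
The local minimum is h(0) = 5.

0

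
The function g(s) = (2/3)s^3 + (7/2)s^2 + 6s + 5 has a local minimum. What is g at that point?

g'(s) = 2s^2 + 7s + 6 = 0 at s = -2, -3/2.
Second-derivative test with g''(s) = 4s + 7: g''(-2) = -1 < 0 ⇒ local maximum; g''(-3/2) = 1 > 0 ⇒ local minimum.
The local minimum is g(-3/2) = 13/8.

13/8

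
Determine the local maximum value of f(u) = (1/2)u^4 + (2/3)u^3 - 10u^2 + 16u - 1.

f'(u) = 2u^3 + 2u^2 - 20u + 16 = 0 at u = -4, 1, 2.
Since f''(u) = 6u^2 + 4u - 20, we get f''(-4) = 60 > 0 ⇒ local minimum; f''(1) = -10 < 0 ⇒ local maximum; f''(2) = 12 > 0 ⇒ local minimum.
The local maximum is f(1) = 37/6.

37/6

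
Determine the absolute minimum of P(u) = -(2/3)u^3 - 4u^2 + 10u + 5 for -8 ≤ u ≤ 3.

The derivative is -2u^2 - 8u + 10, which vanishes at u = -5 and u = 1.
Evaluating at the critical points and endpoints: P(-8) = 31/3, P(-5) = -185/3, P(1) = 31/3, P(3) = -19.
So the minimum is P(-5) = -185/3.

-185/3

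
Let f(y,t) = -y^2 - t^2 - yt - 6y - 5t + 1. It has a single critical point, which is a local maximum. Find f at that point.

∂f/∂y = -2y - t - 6 = 0 and ∂f/∂t = -y - 2t - 5 = 0, so (y, t) = (-7/3, -4/3).
The Hessian has f_{yy} = -2, f_{tt} = -2, f_{yt} = -1, giving D = 3 > 0 with f_{yy} < 0, so the point is a local maximum.
f(-7/3, -4/3) = 34/3.

34/3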